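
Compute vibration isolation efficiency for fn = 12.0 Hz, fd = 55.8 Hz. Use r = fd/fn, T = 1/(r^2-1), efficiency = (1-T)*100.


r = 55.8 / 12.0 = 4.65
r^2 - 1 = 4.65^2 - 1 = 20.6225
T = 1/20.6225 = 0.0484907
Efficiency = (1 - 0.0484907)*100 = 95.151 %


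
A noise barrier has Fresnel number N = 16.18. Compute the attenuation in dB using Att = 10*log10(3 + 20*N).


3 + 20*N = 3 + 20*16.18 = 326.6
Att = 10*log10(326.6) = 25.14 dB


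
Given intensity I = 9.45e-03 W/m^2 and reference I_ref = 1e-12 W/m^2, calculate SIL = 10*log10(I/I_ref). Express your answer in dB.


I / I_ref = 9.45e-03 / 1e-12 = 9.45e+09
SIL = 10 * log10(9.45e+09) = 99.754 dB


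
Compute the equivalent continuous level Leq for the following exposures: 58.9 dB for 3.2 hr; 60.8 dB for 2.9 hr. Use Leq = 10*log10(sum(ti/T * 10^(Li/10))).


T_total = 3.2 + 2.9 = 6.1 hr
(3.2/6.1) * 10^(58.9/10) = 407212
(2.9/6.1) * 10^(60.8/10) = 571568
Sum = 407212 + 571568 = 978780
Leq = 10*log10(978780) = 59.907 dB


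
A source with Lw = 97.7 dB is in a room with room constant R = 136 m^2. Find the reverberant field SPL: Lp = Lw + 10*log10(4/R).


4/R = 4/136 = 0.0294118
Lp = 97.7 + 10*log10(0.0294118) = 82.385 dB


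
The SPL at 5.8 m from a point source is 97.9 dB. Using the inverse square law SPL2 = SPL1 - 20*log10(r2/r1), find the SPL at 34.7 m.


r2/r1 = 34.7/5.8 = 5.98276
Correction = 20*log10(5.98276) = 15.538 dB
SPL2 = 97.9 - 15.538 = 82.362 dB


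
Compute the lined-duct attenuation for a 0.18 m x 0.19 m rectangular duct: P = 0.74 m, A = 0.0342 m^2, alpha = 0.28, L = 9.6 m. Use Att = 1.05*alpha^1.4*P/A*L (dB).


alpha^1.4 = 0.28^1.4 = 0.168276
Attenuation rate = 1.05 * alpha^1.4 * P / A
= 1.05 * 0.168276 * 0.74 / 0.0342 = 3.82311 dB/m
Total Att = 3.82311 * 9.6 = 36.702 dB


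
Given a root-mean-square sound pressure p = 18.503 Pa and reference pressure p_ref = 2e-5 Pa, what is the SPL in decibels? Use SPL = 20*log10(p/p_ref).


p / p_ref = 18.503 / 2e-5 = 925150
SPL = 20 * log10(925150) = 119.32 dB


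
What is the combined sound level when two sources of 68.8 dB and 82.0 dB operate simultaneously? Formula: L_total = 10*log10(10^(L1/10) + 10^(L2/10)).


10^(68.8/10) = 7.58578e+06
10^(82.0/10) = 1.58489e+08
Sum = 7.58578e+06 + 1.58489e+08 = 1.66075e+08
L_total = 10*log10(1.66075e+08) = 82.203 dB


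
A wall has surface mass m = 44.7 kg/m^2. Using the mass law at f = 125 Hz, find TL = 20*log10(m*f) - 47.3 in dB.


m * f = 44.7 * 125 = 5587.5
20*log10(5587.5) = 74.9444 dB
TL = 74.9444 - 47.3 = 27.644 dB


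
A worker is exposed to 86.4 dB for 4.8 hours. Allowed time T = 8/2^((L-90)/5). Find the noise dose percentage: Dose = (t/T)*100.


T_allowed = 8 / 2^((86.4 - 90)/5) = 13.1775 hr
Dose = 4.8 / 13.1775 * 100 = 36.426 %


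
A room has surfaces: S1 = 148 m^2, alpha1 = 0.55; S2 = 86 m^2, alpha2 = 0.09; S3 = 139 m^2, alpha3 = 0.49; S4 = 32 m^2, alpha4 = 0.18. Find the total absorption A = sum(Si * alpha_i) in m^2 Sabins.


148 * 0.55 = 81.4
86 * 0.09 = 7.74
139 * 0.49 = 68.11
32 * 0.18 = 5.76
A_total = 81.4 + 7.74 + 68.11 + 5.76 = 163.01 m^2


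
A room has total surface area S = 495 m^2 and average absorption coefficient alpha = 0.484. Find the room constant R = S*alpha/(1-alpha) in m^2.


R = 495 * 0.484 / (1 - 0.484) = 464.3 m^2


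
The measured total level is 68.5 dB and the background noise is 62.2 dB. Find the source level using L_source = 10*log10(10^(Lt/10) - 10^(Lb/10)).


10^(68.5/10) = 7.07946e+06
10^(62.2/10) = 1.65959e+06
Difference = 7.07946e+06 - 1.65959e+06 = 5.41987e+06
L_source = 10*log10(5.41987e+06) = 67.34 dB


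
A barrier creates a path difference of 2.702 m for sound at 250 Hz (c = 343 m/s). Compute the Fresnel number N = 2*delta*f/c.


N = 2*delta*f/c = 2*delta/lambda, where lambda = c/f
lambda = 343 / 250 = 1.372 m
N = 2 * 2.702 / 1.372 = 3.9388


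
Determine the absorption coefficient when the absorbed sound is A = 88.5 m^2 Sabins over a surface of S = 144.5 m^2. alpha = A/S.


Absorption coefficient = absorbed power / incident power
alpha = A / S = 88.5 / 144.5 = 0.61246


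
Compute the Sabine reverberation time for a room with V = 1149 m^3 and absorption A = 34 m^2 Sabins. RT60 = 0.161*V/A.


RT60 = 0.161 * 1149 / 34 = 5.4409 s


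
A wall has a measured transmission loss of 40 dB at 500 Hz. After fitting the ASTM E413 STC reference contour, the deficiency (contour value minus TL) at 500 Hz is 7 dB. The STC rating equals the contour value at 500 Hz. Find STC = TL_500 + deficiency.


By ASTM E413, STC = value of the fitted reference contour at 500 Hz.
Contour value at 500 Hz = TL_500 + deficiency = 40 + 7 = 47
STC = 47


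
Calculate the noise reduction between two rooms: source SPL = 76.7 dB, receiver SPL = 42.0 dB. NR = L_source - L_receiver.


NR = L_source - L_receiver (difference between source and receiving room levels)
NR = 76.7 - 42.0 = 34.7 dB


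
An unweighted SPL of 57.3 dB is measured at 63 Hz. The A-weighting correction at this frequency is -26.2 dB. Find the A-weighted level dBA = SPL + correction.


A-weighting table: 63 Hz -> -26.2 dB correction
SPL_A = SPL + correction = 57.3 + (-26.2) = 31.1 dBA


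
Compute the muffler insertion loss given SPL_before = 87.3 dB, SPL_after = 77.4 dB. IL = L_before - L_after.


Insertion loss = SPL without muffler - SPL with muffler
IL = 87.3 - 77.4 = 9.9 dB


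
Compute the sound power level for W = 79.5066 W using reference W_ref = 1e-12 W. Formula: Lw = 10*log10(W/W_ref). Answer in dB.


W / W_ref = 79.5066 / 1e-12 = 7.95066e+13
Lw = 10 * log10(7.95066e+13) = 139 dB


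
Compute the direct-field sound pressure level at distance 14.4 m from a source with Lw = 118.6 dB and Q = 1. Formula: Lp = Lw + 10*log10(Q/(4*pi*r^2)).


4*pi*r^2 = 4*pi*14.4^2 = 2605.76 m^2
Q / (4*pi*r^2) = 1 / 2605.76 = 0.000383765
Lp = 118.6 + 10*log10(0.000383765) = 84.441 dB


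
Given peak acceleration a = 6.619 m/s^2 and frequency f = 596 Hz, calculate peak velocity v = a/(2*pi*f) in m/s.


omega = 2*pi*f = 2*pi*596 = 3744.78 rad/s
v = a / omega = 6.619 / 3744.78 = 0.0017675 m/s


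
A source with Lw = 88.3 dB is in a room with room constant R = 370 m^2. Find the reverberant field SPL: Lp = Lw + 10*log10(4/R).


4/R = 4/370 = 0.0108108
Lp = 88.3 + 10*log10(0.0108108) = 68.639 dB


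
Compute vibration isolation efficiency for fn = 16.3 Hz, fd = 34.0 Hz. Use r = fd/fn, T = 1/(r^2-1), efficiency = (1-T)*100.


r = 34.0 / 16.3 = 2.08589
r^2 - 1 = 2.08589^2 - 1 = 3.35094
T = 1/3.35094 = 0.298424
Efficiency = (1 - 0.298424)*100 = 70.158 %


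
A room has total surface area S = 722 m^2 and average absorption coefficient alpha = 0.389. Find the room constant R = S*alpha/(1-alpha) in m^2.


R = 722 * 0.389 / (1 - 0.389) = 459.67 m^2


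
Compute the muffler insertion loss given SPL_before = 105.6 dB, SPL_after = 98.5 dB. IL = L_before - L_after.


Insertion loss = SPL without muffler - SPL with muffler
IL = 105.6 - 98.5 = 7.1 dB


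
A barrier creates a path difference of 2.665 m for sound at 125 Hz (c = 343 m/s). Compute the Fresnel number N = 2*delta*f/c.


N = 2*delta*f/c = 2*delta/lambda, where lambda = c/f
lambda = 343 / 125 = 2.744 m
N = 2 * 2.665 / 2.744 = 1.9424


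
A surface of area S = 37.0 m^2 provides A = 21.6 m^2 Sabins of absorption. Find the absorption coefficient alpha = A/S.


Absorption coefficient = absorbed power / incident power
alpha = A / S = 21.6 / 37.0 = 0.58378


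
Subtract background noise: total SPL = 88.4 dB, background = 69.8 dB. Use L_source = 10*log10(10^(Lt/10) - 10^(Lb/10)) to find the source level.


10^(88.4/10) = 6.91831e+08
10^(69.8/10) = 9.54993e+06
Difference = 6.91831e+08 - 9.54993e+06 = 6.82281e+08
L_source = 10*log10(6.82281e+08) = 88.34 dB


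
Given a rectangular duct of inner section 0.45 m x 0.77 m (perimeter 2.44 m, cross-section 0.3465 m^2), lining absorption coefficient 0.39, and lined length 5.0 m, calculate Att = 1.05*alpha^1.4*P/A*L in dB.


alpha^1.4 = 0.39^1.4 = 0.267603
Attenuation rate = 1.05 * alpha^1.4 * P / A
= 1.05 * 0.267603 * 2.44 / 0.3465 = 1.97864 dB/m
Total Att = 1.97864 * 5.0 = 9.8932 dB


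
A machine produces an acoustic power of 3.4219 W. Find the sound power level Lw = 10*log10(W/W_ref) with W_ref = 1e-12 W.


W / W_ref = 3.4219 / 1e-12 = 3.4219e+12
Lw = 10 * log10(3.4219e+12) = 125.34 dB


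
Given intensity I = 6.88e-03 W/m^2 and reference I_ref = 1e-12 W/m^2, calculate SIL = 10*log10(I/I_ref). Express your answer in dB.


I / I_ref = 6.88e-03 / 1e-12 = 6.88e+09
SIL = 10 * log10(6.88e+09) = 98.376 dB


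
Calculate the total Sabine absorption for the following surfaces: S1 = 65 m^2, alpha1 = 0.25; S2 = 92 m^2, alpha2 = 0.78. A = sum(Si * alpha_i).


65 * 0.25 = 16.25
92 * 0.78 = 71.76
A_total = 16.25 + 71.76 = 88.01 m^2


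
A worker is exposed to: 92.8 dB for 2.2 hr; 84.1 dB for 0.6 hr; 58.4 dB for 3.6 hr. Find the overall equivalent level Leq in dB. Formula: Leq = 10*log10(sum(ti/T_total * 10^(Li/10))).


T_total = 2.2 + 0.6 + 3.6 = 6.4 hr
(2.2/6.4) * 10^(92.8/10) = 6.55002e+08
(0.6/6.4) * 10^(84.1/10) = 2.40975e+07
(3.6/6.4) * 10^(58.4/10) = 389155
Sum = 6.55002e+08 + 2.40975e+07 + 389155 = 6.79489e+08
Leq = 10*log10(6.79489e+08) = 88.322 dB


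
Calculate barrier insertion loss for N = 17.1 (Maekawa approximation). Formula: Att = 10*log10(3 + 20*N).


3 + 20*N = 3 + 20*17.1 = 345
Att = 10*log10(345) = 25.378 dB


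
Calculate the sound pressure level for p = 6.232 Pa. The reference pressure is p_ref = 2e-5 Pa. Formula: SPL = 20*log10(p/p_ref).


p / p_ref = 6.232 / 2e-5 = 311600
SPL = 20 * log10(311600) = 109.87 dB


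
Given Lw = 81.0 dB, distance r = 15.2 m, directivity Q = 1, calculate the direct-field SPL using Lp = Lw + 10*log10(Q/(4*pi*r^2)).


4*pi*r^2 = 4*pi*15.2^2 = 2903.33 m^2
Q / (4*pi*r^2) = 1 / 2903.33 = 0.000344432
Lp = 81.0 + 10*log10(0.000344432) = 46.371 dB


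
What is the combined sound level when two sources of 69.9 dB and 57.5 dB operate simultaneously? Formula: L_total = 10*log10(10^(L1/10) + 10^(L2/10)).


10^(69.9/10) = 9.77237e+06
10^(57.5/10) = 562341
Sum = 9.77237e+06 + 562341 = 1.03347e+07
L_total = 10*log10(1.03347e+07) = 70.143 dB


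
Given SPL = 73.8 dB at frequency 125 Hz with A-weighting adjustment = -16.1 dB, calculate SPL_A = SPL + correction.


A-weighting table: 125 Hz -> -16.1 dB correction
SPL_A = SPL + correction = 73.8 + (-16.1) = 57.7 dBA


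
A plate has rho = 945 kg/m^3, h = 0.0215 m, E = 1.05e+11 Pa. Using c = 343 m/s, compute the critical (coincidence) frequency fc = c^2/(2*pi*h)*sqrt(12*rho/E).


12*rho/E = 12*945/1.05e+11 = 1.08e-07
sqrt(12*rho/E) = sqrt(1.08e-07) = 0.000328634
c^2/(2*pi*h) = 343^2/(2*pi*0.0215) = 870903
fc = 870903 * 0.000328634 = 286.21 Hz


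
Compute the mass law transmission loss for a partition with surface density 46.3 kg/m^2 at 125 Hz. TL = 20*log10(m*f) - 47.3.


m * f = 46.3 * 125 = 5787.5
20*log10(5787.5) = 75.2498 dB
TL = 75.2498 - 47.3 = 27.95 dB


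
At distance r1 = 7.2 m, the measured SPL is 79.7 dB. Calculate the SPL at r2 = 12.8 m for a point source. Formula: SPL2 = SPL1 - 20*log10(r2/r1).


r2/r1 = 12.8/7.2 = 1.77778
Correction = 20*log10(1.77778) = 4.99756 dB
SPL2 = 79.7 - 4.99756 = 74.702 dB


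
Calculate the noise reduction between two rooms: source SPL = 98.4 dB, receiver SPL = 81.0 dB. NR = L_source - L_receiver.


NR = L_source - L_receiver (difference between source and receiving room levels)
NR = 98.4 - 81.0 = 17.4 dB


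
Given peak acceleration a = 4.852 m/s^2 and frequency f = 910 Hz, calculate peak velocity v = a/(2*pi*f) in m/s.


omega = 2*pi*f = 2*pi*910 = 5717.7 rad/s
v = a / omega = 4.852 / 5717.7 = 0.00084859 m/s


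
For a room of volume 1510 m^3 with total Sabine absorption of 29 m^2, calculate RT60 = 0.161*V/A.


RT60 = 0.161 * 1510 / 29 = 8.3831 s


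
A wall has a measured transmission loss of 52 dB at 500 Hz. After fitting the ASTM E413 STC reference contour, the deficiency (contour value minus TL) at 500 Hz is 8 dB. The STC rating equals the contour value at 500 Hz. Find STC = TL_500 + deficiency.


By ASTM E413, STC = value of the fitted reference contour at 500 Hz.
Contour value at 500 Hz = TL_500 + deficiency = 52 + 8 = 60
STC = 60


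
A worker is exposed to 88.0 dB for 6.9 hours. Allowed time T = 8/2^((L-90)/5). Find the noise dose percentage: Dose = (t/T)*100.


T_allowed = 8 / 2^((88.0 - 90)/5) = 10.5561 hr
Dose = 6.9 / 10.5561 * 100 = 65.365 %


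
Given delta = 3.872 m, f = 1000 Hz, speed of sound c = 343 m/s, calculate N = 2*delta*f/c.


N = 2*delta*f/c = 2*delta/lambda, where lambda = c/f
lambda = 343 / 1000 = 0.343 m
N = 2 * 3.872 / 0.343 = 22.577


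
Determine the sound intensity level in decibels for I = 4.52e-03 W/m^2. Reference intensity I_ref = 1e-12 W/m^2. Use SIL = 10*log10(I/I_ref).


I / I_ref = 4.52e-03 / 1e-12 = 4.52e+09
SIL = 10 * log10(4.52e+09) = 96.551 dB


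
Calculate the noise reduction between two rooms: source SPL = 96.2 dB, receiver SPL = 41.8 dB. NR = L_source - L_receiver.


NR = L_source - L_receiver (difference between source and receiving room levels)
NR = 96.2 - 41.8 = 54.4 dB


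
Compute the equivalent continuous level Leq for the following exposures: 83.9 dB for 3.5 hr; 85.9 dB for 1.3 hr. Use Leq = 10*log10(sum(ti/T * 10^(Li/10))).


T_total = 3.5 + 1.3 = 4.8 hr
(3.5/4.8) * 10^(83.9/10) = 1.78989e+08
(1.3/4.8) * 10^(85.9/10) = 1.05366e+08
Sum = 1.78989e+08 + 1.05366e+08 = 2.84355e+08
Leq = 10*log10(2.84355e+08) = 84.539 dB


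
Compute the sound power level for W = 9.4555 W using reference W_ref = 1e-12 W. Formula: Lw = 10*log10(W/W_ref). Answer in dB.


W / W_ref = 9.4555 / 1e-12 = 9.4555e+12
Lw = 10 * log10(9.4555e+12) = 129.76 dB


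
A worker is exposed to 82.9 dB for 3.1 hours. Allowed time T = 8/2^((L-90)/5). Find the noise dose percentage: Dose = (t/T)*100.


T_allowed = 8 / 2^((82.9 - 90)/5) = 21.4068 hr
Dose = 3.1 / 21.4068 * 100 = 14.481 %


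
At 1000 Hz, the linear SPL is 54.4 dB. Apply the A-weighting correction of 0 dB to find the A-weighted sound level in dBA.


A-weighting table: 1000 Hz -> 0 dB correction
SPL_A = SPL + correction = 54.4 + (0) = 54.4 dBA


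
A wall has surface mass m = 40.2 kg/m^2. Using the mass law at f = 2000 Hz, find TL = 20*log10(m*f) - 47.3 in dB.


m * f = 40.2 * 2000 = 80400
20*log10(80400) = 98.1051 dB
TL = 98.1051 - 47.3 = 50.805 dB


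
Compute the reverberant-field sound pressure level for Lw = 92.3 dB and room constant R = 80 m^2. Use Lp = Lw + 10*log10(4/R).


4/R = 4/80 = 0.05
Lp = 92.3 + 10*log10(0.05) = 79.29 dB


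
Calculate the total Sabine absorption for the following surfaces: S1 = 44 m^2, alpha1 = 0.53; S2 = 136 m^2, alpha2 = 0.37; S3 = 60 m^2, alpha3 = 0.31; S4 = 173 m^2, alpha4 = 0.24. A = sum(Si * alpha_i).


44 * 0.53 = 23.32
136 * 0.37 = 50.32
60 * 0.31 = 18.6
173 * 0.24 = 41.52
A_total = 23.32 + 50.32 + 18.6 + 41.52 = 133.76 m^2


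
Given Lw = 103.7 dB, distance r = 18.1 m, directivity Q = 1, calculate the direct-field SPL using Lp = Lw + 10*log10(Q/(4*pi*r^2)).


4*pi*r^2 = 4*pi*18.1^2 = 4116.87 m^2
Q / (4*pi*r^2) = 1 / 4116.87 = 0.000242903
Lp = 103.7 + 10*log10(0.000242903) = 67.554 dB


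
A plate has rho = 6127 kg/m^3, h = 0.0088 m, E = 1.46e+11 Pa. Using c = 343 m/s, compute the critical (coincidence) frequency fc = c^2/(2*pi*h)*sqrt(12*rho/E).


12*rho/E = 12*6127/1.46e+11 = 5.03589e-07
sqrt(12*rho/E) = sqrt(5.03589e-07) = 0.00070964
c^2/(2*pi*h) = 343^2/(2*pi*0.0088) = 2.12777e+06
fc = 2.12777e+06 * 0.00070964 = 1510 Hz


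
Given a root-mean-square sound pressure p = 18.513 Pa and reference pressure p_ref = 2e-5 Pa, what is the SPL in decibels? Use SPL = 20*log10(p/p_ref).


p / p_ref = 18.513 / 2e-5 = 925650
SPL = 20 * log10(925650) = 119.33 dB


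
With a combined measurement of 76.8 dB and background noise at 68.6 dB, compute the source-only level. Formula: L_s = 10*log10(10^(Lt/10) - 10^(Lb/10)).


10^(76.8/10) = 4.7863e+07
10^(68.6/10) = 7.24436e+06
Difference = 4.7863e+07 - 7.24436e+06 = 4.06186e+07
L_source = 10*log10(4.06186e+07) = 76.087 dB


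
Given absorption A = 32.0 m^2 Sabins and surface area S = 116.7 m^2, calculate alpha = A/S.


Absorption coefficient = absorbed power / incident power
alpha = A / S = 32.0 / 116.7 = 0.27421


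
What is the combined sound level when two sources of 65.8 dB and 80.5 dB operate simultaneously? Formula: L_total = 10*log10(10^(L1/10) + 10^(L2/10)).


10^(65.8/10) = 3.80189e+06
10^(80.5/10) = 1.12202e+08
Sum = 3.80189e+06 + 1.12202e+08 = 1.16004e+08
L_total = 10*log10(1.16004e+08) = 80.645 dB


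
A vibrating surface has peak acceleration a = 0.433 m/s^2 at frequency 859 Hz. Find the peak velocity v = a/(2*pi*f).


omega = 2*pi*f = 2*pi*859 = 5397.26 rad/s
v = a / omega = 0.433 / 5397.26 = 8.0226e-05 m/s


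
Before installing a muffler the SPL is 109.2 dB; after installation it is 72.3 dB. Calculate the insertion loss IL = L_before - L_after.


Insertion loss = SPL without muffler - SPL with muffler
IL = 109.2 - 72.3 = 36.9 dB


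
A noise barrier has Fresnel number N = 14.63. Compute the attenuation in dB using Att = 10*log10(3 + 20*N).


3 + 20*N = 3 + 20*14.63 = 295.6
Att = 10*log10(295.6) = 24.707 dB


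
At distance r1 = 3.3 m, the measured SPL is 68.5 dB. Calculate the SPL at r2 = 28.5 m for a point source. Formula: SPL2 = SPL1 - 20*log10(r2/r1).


r2/r1 = 28.5/3.3 = 8.63636
Correction = 20*log10(8.63636) = 18.7266 dB
SPL2 = 68.5 - 18.7266 = 49.773 dB


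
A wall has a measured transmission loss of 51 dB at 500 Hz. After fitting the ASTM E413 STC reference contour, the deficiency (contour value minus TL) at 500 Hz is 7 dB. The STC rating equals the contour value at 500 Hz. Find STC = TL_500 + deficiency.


By ASTM E413, STC = value of the fitted reference contour at 500 Hz.
Contour value at 500 Hz = TL_500 + deficiency = 51 + 7 = 58
STC = 58


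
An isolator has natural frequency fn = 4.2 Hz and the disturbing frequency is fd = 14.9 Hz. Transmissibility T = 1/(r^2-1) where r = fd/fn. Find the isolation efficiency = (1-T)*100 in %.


r = 14.9 / 4.2 = 3.54762
r^2 - 1 = 3.54762^2 - 1 = 11.5856
T = 1/11.5856 = 0.086314
Efficiency = (1 - 0.086314)*100 = 91.369 %


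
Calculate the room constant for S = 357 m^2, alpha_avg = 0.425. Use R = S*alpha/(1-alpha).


R = 357 * 0.425 / (1 - 0.425) = 263.87 m^2


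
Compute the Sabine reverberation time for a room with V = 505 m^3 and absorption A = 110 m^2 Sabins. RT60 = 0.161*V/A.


RT60 = 0.161 * 505 / 110 = 0.73914 s


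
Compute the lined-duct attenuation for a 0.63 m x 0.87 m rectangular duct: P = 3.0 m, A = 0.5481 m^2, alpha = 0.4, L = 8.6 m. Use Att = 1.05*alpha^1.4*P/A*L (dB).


alpha^1.4 = 0.4^1.4 = 0.277258
Attenuation rate = 1.05 * alpha^1.4 * P / A
= 1.05 * 0.277258 * 3.0 / 0.5481 = 1.59344 dB/m
Total Att = 1.59344 * 8.6 = 13.704 dB


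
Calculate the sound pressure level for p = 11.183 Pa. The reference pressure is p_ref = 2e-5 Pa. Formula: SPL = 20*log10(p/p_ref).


p / p_ref = 11.183 / 2e-5 = 559150
SPL = 20 * log10(559150) = 114.95 dB


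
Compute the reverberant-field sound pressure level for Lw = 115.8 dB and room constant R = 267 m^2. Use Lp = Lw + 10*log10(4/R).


4/R = 4/267 = 0.0149813
Lp = 115.8 + 10*log10(0.0149813) = 97.555 dB


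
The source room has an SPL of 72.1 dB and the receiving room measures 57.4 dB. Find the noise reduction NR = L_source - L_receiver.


NR = L_source - L_receiver (difference between source and receiving room levels)
NR = 72.1 - 57.4 = 14.7 dB


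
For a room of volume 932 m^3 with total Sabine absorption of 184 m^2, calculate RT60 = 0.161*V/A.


RT60 = 0.161 * 932 / 184 = 0.8155 s


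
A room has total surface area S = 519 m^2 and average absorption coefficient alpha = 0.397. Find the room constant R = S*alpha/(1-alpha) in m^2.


R = 519 * 0.397 / (1 - 0.397) = 341.7 m^2


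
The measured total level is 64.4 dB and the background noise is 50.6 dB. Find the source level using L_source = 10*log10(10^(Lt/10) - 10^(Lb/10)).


10^(64.4/10) = 2.75423e+06
10^(50.6/10) = 114815
Difference = 2.75423e+06 - 114815 = 2.63942e+06
L_source = 10*log10(2.63942e+06) = 64.215 dB


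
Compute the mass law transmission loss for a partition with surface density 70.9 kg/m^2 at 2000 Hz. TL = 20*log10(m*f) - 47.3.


m * f = 70.9 * 2000 = 141800
20*log10(141800) = 103.034 dB
TL = 103.034 - 47.3 = 55.734 dB


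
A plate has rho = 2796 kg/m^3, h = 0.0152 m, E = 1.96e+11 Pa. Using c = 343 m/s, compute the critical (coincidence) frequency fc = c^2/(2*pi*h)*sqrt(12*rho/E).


12*rho/E = 12*2796/1.96e+11 = 1.71184e-07
sqrt(12*rho/E) = sqrt(1.71184e-07) = 0.000413744
c^2/(2*pi*h) = 343^2/(2*pi*0.0152) = 1.23187e+06
fc = 1.23187e+06 * 0.000413744 = 509.68 Hz


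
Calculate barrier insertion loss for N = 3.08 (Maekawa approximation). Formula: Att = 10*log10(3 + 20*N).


3 + 20*N = 3 + 20*3.08 = 64.6
Att = 10*log10(64.6) = 18.102 dB


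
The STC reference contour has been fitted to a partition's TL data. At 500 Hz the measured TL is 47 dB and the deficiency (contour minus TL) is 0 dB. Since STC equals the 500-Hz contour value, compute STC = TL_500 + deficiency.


By ASTM E413, STC = value of the fitted reference contour at 500 Hz.
Contour value at 500 Hz = TL_500 + deficiency = 47 + 0 = 47
STC = 47


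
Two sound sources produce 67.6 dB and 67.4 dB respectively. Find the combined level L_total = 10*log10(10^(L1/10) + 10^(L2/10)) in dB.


10^(67.6/10) = 5.7544e+06
10^(67.4/10) = 5.49541e+06
Sum = 5.7544e+06 + 5.49541e+06 = 1.12498e+07
L_total = 10*log10(1.12498e+07) = 70.511 dB


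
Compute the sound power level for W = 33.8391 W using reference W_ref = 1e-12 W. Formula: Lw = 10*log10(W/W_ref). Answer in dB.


W / W_ref = 33.8391 / 1e-12 = 3.38391e+13
Lw = 10 * log10(3.38391e+13) = 135.29 dB


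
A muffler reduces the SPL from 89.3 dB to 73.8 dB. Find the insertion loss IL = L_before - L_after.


Insertion loss = SPL without muffler - SPL with muffler
IL = 89.3 - 73.8 = 15.5 dB


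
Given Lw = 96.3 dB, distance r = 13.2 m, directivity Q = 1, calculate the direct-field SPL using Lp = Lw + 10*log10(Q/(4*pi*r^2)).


4*pi*r^2 = 4*pi*13.2^2 = 2189.56 m^2
Q / (4*pi*r^2) = 1 / 2189.56 = 0.000456713
Lp = 96.3 + 10*log10(0.000456713) = 62.896 dB


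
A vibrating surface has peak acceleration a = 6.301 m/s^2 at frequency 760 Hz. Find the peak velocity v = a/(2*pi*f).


omega = 2*pi*f = 2*pi*760 = 4775.22 rad/s
v = a / omega = 6.301 / 4775.22 = 0.0013195 m/s


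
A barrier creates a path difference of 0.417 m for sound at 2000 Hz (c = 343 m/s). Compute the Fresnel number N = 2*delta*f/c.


N = 2*delta*f/c = 2*delta/lambda, where lambda = c/f
lambda = 343 / 2000 = 0.1715 m
N = 2 * 0.417 / 0.1715 = 4.863


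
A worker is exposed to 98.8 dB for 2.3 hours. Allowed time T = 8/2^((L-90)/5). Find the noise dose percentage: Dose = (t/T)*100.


T_allowed = 8 / 2^((98.8 - 90)/5) = 2.36199 hr
Dose = 2.3 / 2.36199 * 100 = 97.376 %


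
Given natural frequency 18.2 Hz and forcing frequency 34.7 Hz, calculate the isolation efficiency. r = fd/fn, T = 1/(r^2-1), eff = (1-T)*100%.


r = 34.7 / 18.2 = 1.90659
r^2 - 1 = 1.90659^2 - 1 = 2.63509
T = 1/2.63509 = 0.379494
Efficiency = (1 - 0.379494)*100 = 62.051 %


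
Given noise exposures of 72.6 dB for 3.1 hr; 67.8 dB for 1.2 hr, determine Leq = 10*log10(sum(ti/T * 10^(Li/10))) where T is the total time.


T_total = 3.1 + 1.2 = 4.3 hr
(3.1/4.3) * 10^(72.6/10) = 1.31188e+07
(1.2/4.3) * 10^(67.8/10) = 1.68156e+06
Sum = 1.31188e+07 + 1.68156e+06 = 1.48004e+07
Leq = 10*log10(1.48004e+07) = 71.703 dB


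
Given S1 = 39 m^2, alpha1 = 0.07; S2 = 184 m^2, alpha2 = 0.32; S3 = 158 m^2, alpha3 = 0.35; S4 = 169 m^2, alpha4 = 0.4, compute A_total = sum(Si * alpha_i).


39 * 0.07 = 2.73
184 * 0.32 = 58.88
158 * 0.35 = 55.3
169 * 0.4 = 67.6
A_total = 2.73 + 58.88 + 55.3 + 67.6 = 184.51 m^2


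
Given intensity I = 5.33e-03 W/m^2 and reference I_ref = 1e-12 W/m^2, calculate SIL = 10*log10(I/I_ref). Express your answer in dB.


I / I_ref = 5.33e-03 / 1e-12 = 5.33e+09
SIL = 10 * log10(5.33e+09) = 97.267 dB


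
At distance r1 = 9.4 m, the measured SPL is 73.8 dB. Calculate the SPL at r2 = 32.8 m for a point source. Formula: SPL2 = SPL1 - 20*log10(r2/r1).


r2/r1 = 32.8/9.4 = 3.48936
Correction = 20*log10(3.48936) = 10.8549 dB
SPL2 = 73.8 - 10.8549 = 62.945 dB


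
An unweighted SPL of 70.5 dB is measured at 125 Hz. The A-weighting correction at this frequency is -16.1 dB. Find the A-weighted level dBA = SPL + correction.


A-weighting table: 125 Hz -> -16.1 dB correction
SPL_A = SPL + correction = 70.5 + (-16.1) = 54.4 dBA


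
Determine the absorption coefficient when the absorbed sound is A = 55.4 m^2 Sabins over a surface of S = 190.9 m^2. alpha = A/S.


Absorption coefficient = absorbed power / incident power
alpha = A / S = 55.4 / 190.9 = 0.2902


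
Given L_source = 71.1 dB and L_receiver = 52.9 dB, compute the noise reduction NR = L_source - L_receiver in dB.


NR = L_source - L_receiver (difference between source and receiving room levels)
NR = 71.1 - 52.9 = 18.2 dB


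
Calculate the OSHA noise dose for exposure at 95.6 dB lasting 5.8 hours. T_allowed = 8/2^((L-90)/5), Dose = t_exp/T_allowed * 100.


T_allowed = 8 / 2^((95.6 - 90)/5) = 3.68075 hr
Dose = 5.8 / 3.68075 * 100 = 157.58 %


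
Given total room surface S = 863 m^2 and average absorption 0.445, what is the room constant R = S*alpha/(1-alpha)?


R = 863 * 0.445 / (1 - 0.445) = 691.95 m^2


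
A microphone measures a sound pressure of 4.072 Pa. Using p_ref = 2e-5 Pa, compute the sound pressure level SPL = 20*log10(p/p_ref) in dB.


p / p_ref = 4.072 / 2e-5 = 203600
SPL = 20 * log10(203600) = 106.18 dB


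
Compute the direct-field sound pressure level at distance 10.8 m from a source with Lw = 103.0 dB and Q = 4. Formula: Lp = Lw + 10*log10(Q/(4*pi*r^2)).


4*pi*r^2 = 4*pi*10.8^2 = 1465.74 m^2
Q / (4*pi*r^2) = 4 / 1465.74 = 0.002729
Lp = 103.0 + 10*log10(0.002729) = 77.36 dB


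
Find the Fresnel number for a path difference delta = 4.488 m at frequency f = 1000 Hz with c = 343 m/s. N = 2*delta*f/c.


N = 2*delta*f/c = 2*delta/lambda, where lambda = c/f
lambda = 343 / 1000 = 0.343 m
N = 2 * 4.488 / 0.343 = 26.169


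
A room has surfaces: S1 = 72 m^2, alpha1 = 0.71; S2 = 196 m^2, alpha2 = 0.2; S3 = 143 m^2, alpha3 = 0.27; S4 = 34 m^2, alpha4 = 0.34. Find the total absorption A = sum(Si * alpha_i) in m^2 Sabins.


72 * 0.71 = 51.12
196 * 0.2 = 39.2
143 * 0.27 = 38.61
34 * 0.34 = 11.56
A_total = 51.12 + 39.2 + 38.61 + 11.56 = 140.49 m^2


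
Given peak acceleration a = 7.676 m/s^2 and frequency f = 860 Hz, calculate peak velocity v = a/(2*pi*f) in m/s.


omega = 2*pi*f = 2*pi*860 = 5403.54 rad/s
v = a / omega = 7.676 / 5403.54 = 0.0014206 m/s


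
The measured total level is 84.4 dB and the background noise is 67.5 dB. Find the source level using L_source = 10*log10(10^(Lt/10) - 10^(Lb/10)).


10^(84.4/10) = 2.75423e+08
10^(67.5/10) = 5.62341e+06
Difference = 2.75423e+08 - 5.62341e+06 = 2.698e+08
L_source = 10*log10(2.698e+08) = 84.31 dB


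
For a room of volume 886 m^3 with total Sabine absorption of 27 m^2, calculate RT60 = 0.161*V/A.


RT60 = 0.161 * 886 / 27 = 5.2832 s


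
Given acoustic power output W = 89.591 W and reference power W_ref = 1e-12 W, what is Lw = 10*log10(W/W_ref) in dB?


W / W_ref = 89.591 / 1e-12 = 8.9591e+13
Lw = 10 * log10(8.9591e+13) = 139.52 dB


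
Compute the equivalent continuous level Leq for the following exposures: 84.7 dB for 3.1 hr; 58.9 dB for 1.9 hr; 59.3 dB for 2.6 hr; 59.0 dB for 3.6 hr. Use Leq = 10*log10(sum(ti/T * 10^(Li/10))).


T_total = 3.1 + 1.9 + 2.6 + 3.6 = 11.2 hr
(3.1/11.2) * 10^(84.7/10) = 8.16853e+07
(1.9/11.2) * 10^(58.9/10) = 131685
(2.6/11.2) * 10^(59.3/10) = 197586
(3.6/11.2) * 10^(59.0/10) = 255320
Sum = 8.16853e+07 + 131685 + 197586 + 255320 = 8.22699e+07
Leq = 10*log10(8.22699e+07) = 79.152 dB


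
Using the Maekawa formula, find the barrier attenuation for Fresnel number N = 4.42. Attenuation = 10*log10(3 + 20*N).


3 + 20*N = 3 + 20*4.42 = 91.4
Att = 10*log10(91.4) = 19.609 dB


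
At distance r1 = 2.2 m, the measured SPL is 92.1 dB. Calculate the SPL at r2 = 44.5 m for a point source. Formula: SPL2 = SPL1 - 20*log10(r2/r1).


r2/r1 = 44.5/2.2 = 20.2273
Correction = 20*log10(20.2273) = 26.1188 dB
SPL2 = 92.1 - 26.1188 = 65.981 dB


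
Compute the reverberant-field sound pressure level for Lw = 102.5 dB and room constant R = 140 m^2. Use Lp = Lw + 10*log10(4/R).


4/R = 4/140 = 0.0285714
Lp = 102.5 + 10*log10(0.0285714) = 87.059 dB


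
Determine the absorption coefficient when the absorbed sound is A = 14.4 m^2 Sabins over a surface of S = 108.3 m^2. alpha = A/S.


Absorption coefficient = absorbed power / incident power
alpha = A / S = 14.4 / 108.3 = 0.13296


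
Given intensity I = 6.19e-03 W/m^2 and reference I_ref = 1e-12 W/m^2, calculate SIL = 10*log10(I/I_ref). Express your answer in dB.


I / I_ref = 6.19e-03 / 1e-12 = 6.19e+09
SIL = 10 * log10(6.19e+09) = 97.917 dB


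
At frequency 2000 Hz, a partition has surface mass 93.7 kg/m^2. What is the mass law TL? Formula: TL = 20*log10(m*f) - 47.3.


m * f = 93.7 * 2000 = 187400
20*log10(187400) = 105.455 dB
TL = 105.455 - 47.3 = 58.155 dB


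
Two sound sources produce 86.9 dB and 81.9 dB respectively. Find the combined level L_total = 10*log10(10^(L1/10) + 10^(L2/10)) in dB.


10^(86.9/10) = 4.89779e+08
10^(81.9/10) = 1.54882e+08
Sum = 4.89779e+08 + 1.54882e+08 = 6.44661e+08
L_total = 10*log10(6.44661e+08) = 88.093 dB


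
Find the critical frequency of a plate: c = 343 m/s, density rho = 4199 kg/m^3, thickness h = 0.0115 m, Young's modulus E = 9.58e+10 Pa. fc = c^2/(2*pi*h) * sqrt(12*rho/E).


12*rho/E = 12*4199/9.58e+10 = 5.25971e-07
sqrt(12*rho/E) = sqrt(5.25971e-07) = 0.000725239
c^2/(2*pi*h) = 343^2/(2*pi*0.0115) = 1.62821e+06
fc = 1.62821e+06 * 0.000725239 = 1180.8 Hz


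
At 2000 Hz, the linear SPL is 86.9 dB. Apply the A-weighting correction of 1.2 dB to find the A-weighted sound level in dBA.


A-weighting table: 2000 Hz -> 1.2 dB correction
SPL_A = SPL + correction = 86.9 + (1.2) = 88.1 dBA


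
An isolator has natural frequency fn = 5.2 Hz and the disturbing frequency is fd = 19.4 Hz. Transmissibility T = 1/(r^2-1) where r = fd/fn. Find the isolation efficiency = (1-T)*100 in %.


r = 19.4 / 5.2 = 3.73077
r^2 - 1 = 3.73077^2 - 1 = 12.9186
T = 1/12.9186 = 0.0774078
Efficiency = (1 - 0.0774078)*100 = 92.259 %


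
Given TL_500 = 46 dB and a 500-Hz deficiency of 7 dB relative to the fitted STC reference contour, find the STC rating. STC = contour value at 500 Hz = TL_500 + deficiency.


By ASTM E413, STC = value of the fitted reference contour at 500 Hz.
Contour value at 500 Hz = TL_500 + deficiency = 46 + 7 = 53
STC = 53


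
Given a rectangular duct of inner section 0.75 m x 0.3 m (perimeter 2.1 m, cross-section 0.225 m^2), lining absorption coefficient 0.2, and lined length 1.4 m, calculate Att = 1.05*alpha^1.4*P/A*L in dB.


alpha^1.4 = 0.2^1.4 = 0.105061
Attenuation rate = 1.05 * alpha^1.4 * P / A
= 1.05 * 0.105061 * 2.1 / 0.225 = 1.0296 dB/m
Total Att = 1.0296 * 1.4 = 1.4414 dB


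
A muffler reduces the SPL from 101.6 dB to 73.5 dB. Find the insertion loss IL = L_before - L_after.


Insertion loss = SPL without muffler - SPL with muffler
IL = 101.6 - 73.5 = 28.1 dB


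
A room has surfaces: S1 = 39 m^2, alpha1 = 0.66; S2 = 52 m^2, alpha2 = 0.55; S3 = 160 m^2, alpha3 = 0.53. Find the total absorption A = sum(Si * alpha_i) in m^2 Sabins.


39 * 0.66 = 25.74
52 * 0.55 = 28.6
160 * 0.53 = 84.8
A_total = 25.74 + 28.6 + 84.8 = 139.14 m^2


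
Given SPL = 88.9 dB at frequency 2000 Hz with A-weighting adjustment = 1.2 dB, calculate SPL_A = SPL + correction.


A-weighting table: 2000 Hz -> 1.2 dB correction
SPL_A = SPL + correction = 88.9 + (1.2) = 90.1 dBA


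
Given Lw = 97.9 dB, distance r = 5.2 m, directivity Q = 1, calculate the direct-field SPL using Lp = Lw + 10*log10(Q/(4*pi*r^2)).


4*pi*r^2 = 4*pi*5.2^2 = 339.795 m^2
Q / (4*pi*r^2) = 1 / 339.795 = 0.00294295
Lp = 97.9 + 10*log10(0.00294295) = 72.588 dB


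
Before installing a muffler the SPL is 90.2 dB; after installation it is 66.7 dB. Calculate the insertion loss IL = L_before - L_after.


Insertion loss = SPL without muffler - SPL with muffler
IL = 90.2 - 66.7 = 23.5 dB


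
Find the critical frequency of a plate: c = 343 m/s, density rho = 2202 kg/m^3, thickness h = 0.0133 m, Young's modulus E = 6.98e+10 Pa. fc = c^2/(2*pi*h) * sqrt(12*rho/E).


12*rho/E = 12*2202/6.98e+10 = 3.78567e-07
sqrt(12*rho/E) = sqrt(3.78567e-07) = 0.000615278
c^2/(2*pi*h) = 343^2/(2*pi*0.0133) = 1.40785e+06
fc = 1.40785e+06 * 0.000615278 = 866.22 Hz


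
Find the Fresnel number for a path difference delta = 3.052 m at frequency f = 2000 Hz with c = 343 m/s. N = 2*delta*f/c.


N = 2*delta*f/c = 2*delta/lambda, where lambda = c/f
lambda = 343 / 2000 = 0.1715 m
N = 2 * 3.052 / 0.1715 = 35.592


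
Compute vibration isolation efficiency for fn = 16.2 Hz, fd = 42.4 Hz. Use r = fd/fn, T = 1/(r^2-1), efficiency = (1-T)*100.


r = 42.4 / 16.2 = 2.61728
r^2 - 1 = 2.61728^2 - 1 = 5.85015
T = 1/5.85015 = 0.170936
Efficiency = (1 - 0.170936)*100 = 82.906 %


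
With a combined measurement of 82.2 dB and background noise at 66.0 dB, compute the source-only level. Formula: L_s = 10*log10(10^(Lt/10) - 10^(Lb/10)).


10^(82.2/10) = 1.65959e+08
10^(66.0/10) = 3.98107e+06
Difference = 1.65959e+08 - 3.98107e+06 = 1.61978e+08
L_source = 10*log10(1.61978e+08) = 82.095 dB


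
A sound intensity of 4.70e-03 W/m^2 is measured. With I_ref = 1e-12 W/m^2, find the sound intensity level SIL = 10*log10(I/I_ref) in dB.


I / I_ref = 4.70e-03 / 1e-12 = 4.7e+09
SIL = 10 * log10(4.7e+09) = 96.721 dB


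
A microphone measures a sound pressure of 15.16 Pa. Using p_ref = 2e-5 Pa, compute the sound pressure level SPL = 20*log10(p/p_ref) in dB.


p / p_ref = 15.16 / 2e-5 = 758000
SPL = 20 * log10(758000) = 117.59 dB


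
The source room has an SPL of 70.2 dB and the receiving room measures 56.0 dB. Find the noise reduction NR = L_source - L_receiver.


NR = L_source - L_receiver (difference between source and receiving room levels)
NR = 70.2 - 56.0 = 14.2 dB


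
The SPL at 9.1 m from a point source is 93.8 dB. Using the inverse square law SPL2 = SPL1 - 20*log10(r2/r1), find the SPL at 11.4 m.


r2/r1 = 11.4/9.1 = 1.25275
Correction = 20*log10(1.25275) = 1.95729 dB
SPL2 = 93.8 - 1.95729 = 91.843 dB


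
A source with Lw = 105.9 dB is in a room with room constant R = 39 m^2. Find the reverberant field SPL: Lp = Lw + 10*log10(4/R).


4/R = 4/39 = 0.102564
Lp = 105.9 + 10*log10(0.102564) = 96.01 dB


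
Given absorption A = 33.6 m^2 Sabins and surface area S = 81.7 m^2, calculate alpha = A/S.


Absorption coefficient = absorbed power / incident power
alpha = A / S = 33.6 / 81.7 = 0.41126


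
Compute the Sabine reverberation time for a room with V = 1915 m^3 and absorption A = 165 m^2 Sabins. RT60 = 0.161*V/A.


RT60 = 0.161 * 1915 / 165 = 1.8686 s


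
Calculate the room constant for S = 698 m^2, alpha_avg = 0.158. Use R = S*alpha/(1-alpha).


R = 698 * 0.158 / (1 - 0.158) = 130.98 m^2


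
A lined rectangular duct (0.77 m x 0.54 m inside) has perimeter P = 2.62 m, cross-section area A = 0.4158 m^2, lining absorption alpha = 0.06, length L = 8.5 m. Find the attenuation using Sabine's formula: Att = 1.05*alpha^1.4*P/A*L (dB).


alpha^1.4 = 0.06^1.4 = 0.0194721
Attenuation rate = 1.05 * alpha^1.4 * P / A
= 1.05 * 0.0194721 * 2.62 / 0.4158 = 0.128831 dB/m
Total Att = 0.128831 * 8.5 = 1.0951 dB


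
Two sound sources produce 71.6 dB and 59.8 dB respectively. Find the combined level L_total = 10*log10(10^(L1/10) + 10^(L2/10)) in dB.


10^(71.6/10) = 1.44544e+07
10^(59.8/10) = 954993
Sum = 1.44544e+07 + 954993 = 1.54094e+07
L_total = 10*log10(1.54094e+07) = 71.878 dB


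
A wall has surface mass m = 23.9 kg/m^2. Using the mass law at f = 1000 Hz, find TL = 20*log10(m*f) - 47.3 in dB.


m * f = 23.9 * 1000 = 23900
20*log10(23900) = 87.568 dB
TL = 87.568 - 47.3 = 40.268 dB


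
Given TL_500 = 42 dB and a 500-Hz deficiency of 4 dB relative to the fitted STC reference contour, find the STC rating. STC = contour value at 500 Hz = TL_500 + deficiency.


By ASTM E413, STC = value of the fitted reference contour at 500 Hz.
Contour value at 500 Hz = TL_500 + deficiency = 42 + 4 = 46
STC = 46


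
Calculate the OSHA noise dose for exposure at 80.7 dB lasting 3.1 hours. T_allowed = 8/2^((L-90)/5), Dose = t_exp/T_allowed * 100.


T_allowed = 8 / 2^((80.7 - 90)/5) = 29.0406 hr
Dose = 3.1 / 29.0406 * 100 = 10.675 %


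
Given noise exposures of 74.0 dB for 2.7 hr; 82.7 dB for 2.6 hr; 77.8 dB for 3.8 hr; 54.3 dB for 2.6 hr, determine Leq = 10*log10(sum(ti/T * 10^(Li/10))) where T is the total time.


T_total = 2.7 + 2.6 + 3.8 + 2.6 = 11.7 hr
(2.7/11.7) * 10^(74.0/10) = 5.79666e+06
(2.6/11.7) * 10^(82.7/10) = 4.13797e+07
(3.8/11.7) * 10^(77.8/10) = 1.95703e+07
(2.6/11.7) * 10^(54.3/10) = 59811.9
Sum = 5.79666e+06 + 4.13797e+07 + 1.95703e+07 + 59811.9 = 6.68065e+07
Leq = 10*log10(6.68065e+07) = 78.248 dB


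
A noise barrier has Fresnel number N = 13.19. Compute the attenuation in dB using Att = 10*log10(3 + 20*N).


3 + 20*N = 3 + 20*13.19 = 266.8
Att = 10*log10(266.8) = 24.262 dB


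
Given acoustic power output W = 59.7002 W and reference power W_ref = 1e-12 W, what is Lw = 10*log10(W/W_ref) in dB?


W / W_ref = 59.7002 / 1e-12 = 5.97002e+13
Lw = 10 * log10(5.97002e+13) = 137.76 dB


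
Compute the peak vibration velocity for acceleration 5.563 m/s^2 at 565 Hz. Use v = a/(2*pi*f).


omega = 2*pi*f = 2*pi*565 = 3550 rad/s
v = a / omega = 5.563 / 3550 = 0.001567 m/s


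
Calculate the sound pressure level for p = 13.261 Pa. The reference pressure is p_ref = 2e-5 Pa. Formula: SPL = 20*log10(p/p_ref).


p / p_ref = 13.261 / 2e-5 = 663050
SPL = 20 * log10(663050) = 116.43 dB


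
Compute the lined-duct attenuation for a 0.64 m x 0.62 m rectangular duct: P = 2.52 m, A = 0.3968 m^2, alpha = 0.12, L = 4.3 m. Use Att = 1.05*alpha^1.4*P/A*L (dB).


alpha^1.4 = 0.12^1.4 = 0.0513871
Attenuation rate = 1.05 * alpha^1.4 * P / A
= 1.05 * 0.0513871 * 2.52 / 0.3968 = 0.342667 dB/m
Total Att = 0.342667 * 4.3 = 1.4735 dB


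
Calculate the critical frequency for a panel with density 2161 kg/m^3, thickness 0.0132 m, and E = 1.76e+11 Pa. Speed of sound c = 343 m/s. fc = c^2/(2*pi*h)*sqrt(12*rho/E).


12*rho/E = 12*2161/1.76e+11 = 1.47341e-07
sqrt(12*rho/E) = sqrt(1.47341e-07) = 0.00038385
c^2/(2*pi*h) = 343^2/(2*pi*0.0132) = 1.41852e+06
fc = 1.41852e+06 * 0.00038385 = 544.5 Hz


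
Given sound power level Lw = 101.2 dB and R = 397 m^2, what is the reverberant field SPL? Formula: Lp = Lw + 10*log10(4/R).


4/R = 4/397 = 0.0100756
Lp = 101.2 + 10*log10(0.0100756) = 81.233 dB


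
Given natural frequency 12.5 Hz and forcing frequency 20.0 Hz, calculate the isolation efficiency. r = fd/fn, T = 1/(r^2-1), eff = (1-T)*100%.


r = 20.0 / 12.5 = 1.6
r^2 - 1 = 1.6^2 - 1 = 1.56
T = 1/1.56 = 0.641026
Efficiency = (1 - 0.641026)*100 = 35.897 %


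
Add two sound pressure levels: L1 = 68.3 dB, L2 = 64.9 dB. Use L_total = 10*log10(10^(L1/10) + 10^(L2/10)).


10^(68.3/10) = 6.76083e+06
10^(64.9/10) = 3.0903e+06
Sum = 6.76083e+06 + 3.0903e+06 = 9.85113e+06
L_total = 10*log10(9.85113e+06) = 69.935 dB


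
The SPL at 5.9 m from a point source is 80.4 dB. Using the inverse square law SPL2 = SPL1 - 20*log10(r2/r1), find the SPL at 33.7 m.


r2/r1 = 33.7/5.9 = 5.71186
Correction = 20*log10(5.71186) = 15.1356 dB
SPL2 = 80.4 - 15.1356 = 65.264 dB
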